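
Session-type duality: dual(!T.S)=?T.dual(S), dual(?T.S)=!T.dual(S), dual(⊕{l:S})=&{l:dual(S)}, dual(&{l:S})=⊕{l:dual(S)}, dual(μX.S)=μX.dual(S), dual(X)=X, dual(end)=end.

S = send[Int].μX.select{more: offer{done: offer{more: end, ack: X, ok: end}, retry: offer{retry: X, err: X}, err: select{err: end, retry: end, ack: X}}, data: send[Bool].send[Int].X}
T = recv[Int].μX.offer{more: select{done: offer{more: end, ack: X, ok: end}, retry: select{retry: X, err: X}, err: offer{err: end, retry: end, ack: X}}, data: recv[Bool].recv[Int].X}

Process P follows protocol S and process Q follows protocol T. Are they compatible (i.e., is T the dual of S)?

send[Int] vs recv[Int]  ok
  μX vs μX  ok (binder kept)
    select{more,data} vs offer{more,data}  ok labels match
      [more]
        offer{done,retry,err} vs select{done,retry,err}  ok labels match
          [done]
            offer{more,ack,ok} vs offer{more,ack,ok}  ✗ choice polarity not flipped — not dual

NO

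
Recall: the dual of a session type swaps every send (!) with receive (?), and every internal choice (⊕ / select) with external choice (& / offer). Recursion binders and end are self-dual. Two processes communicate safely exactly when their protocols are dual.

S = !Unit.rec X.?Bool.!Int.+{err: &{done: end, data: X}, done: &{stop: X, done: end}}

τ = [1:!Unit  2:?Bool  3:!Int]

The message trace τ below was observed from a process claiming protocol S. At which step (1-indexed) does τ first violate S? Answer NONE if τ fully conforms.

NONE

[1] !Unit  ok  residual = rec X.…
[2] ?Bool  ok  residual = !Int.+{err: &{done: end, data: rec X.…}, done: &{stop: rec X.…, done: end}}
[3] !Int  ok  residual = +{err: &{done: end, data: rec X.…}, done: &{stop: rec X.…, done: end}}
τ conforms to S (length 3)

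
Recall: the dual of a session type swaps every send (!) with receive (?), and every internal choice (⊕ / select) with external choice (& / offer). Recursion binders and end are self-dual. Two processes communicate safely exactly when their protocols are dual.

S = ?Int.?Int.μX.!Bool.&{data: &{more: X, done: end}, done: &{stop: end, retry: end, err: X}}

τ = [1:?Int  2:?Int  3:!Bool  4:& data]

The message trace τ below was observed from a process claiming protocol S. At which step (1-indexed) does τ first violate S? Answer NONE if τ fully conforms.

[1] ?Int  ok  residual = ?Int.μX.…
[2] ?Int  ok  residual = μX.…
[3] !Bool  ok  residual = &{data: &{more: μX.…, done: end}, done: &{stop: end, retry: end, err: μX.…}}
[4] & data  ok  residual = &{more: μX.…, done: end}
τ conforms to S (length 4)

NONE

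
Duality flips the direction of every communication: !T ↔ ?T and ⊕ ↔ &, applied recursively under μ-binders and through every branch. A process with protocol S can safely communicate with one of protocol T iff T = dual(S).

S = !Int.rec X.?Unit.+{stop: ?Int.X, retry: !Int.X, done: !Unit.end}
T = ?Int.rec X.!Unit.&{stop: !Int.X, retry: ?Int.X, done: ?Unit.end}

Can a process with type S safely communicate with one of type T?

YES

!Int vs ?Int  ✓
  rec X vs rec X  ✓ (binder kept)
    ?Unit vs !Unit  ✓
      +{stop,retry,done} vs &{stop,retry,done}  ✓ label sets agree
        case stop:
          ?Int vs !Int  ✓
            X vs X  ✓
        case retry:
          !Int vs ?Int  ✓
            X vs X  ✓
        case done:
          !Unit vs ?Unit  ✓
            end vs end  ✓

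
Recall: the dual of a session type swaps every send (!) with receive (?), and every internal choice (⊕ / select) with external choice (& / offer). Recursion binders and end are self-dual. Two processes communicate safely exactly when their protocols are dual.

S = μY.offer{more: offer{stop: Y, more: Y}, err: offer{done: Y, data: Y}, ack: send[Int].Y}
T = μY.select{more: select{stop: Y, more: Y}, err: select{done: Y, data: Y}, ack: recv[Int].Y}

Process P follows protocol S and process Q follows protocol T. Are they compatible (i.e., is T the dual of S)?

μY vs μY  ok (rec unchanged)
  offer{more,err,ack} vs select{more,err,ack}  ok label sets agree
    case more:
      offer{stop,more} vs select{stop,more}  ok label sets agree
        case stop:
          Y vs Y  ok
        case more:
          Y vs Y  ok
    case err:
      offer{done,data} vs select{done,data}  ok label sets agree
        case done:
          Y vs Y  ok
        case data:
          Y vs Y  ok
    case ack:
      send[Int] vs recv[Int]  ok
        Y vs Y  ok

YES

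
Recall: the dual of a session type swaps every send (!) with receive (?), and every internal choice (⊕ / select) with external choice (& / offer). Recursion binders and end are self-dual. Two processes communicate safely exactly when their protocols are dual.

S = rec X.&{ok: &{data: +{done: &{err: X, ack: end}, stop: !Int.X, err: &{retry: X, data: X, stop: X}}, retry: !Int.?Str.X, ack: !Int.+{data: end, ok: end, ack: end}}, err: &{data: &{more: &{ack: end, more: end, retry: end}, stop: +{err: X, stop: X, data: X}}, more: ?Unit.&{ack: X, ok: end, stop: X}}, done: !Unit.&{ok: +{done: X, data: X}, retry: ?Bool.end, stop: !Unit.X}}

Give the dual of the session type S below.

rec X.+{ok: +{data: &{done: +{err: X, ack: end}, stop: ?Int.X, err: +{retry: X, data: X, stop: X}}, retry: ?Int.!Str.X, ack: ?Int.&{data: end, ok: end, ack: end}}, err: +{data: +{more: +{ack: end, more: end, retry: end}, stop: &{err: X, stop: X, data: X}}, more: !Unit.+{ack: X, ok: end, stop: X}}, done: ?Unit.+{ok: &{done: X, data: X}, retry: !Bool.end, stop: ?Unit.X}}

rec X ↦ rec X  (rec unchanged)
  &{ok,err,done} ↦ +{ok,err,done}  (&→⊕)
    • ok:
      &{data,retry,ack} ↦ +{data,retry,ack}  (&→⊕)
        • data:
          +{done,stop,err} ↦ &{done,stop,err}  (select→offer)
            • done:
              &{err,ack} ↦ +{err,ack}  (&→⊕)
                • err:
                  X ↦ X
                • ack:
                  end ↦ end
            • stop:
              !Int ↦ ?Int
                X ↦ X
            • err:
              &{retry,data,stop} ↦ +{retry,data,stop}  (&→⊕)
                • retry:
                  X ↦ X
                • data:
                  X ↦ X
                • stop:
                  X ↦ X
        • retry:
          !Int ↦ ?Int
            ?Str ↦ !Str
              X ↦ X
        • ack:
          !Int ↦ ?Int
            +{data,ok,ack} ↦ &{data,ok,ack}  (select→offer)
              • data:
                end ↦ end
              • ok:
                end ↦ end
              • ack:
                end ↦ end
    • err:
      &{data,more} ↦ +{data,more}  (&→⊕)
        • data:
          &{more,stop} ↦ +{more,stop}  (&→⊕)
            • more:
              &{ack,more,retry} ↦ +{ack,more,retry}  (&→⊕)
                • ack:
                  end ↦ end
                • more:
                  end ↦ end
                • retry:
                  end ↦ end
            • stop:
              +{err,stop,data} ↦ &{err,stop,data}  (select→offer)
                • err:
                  X ↦ X
                • stop:
                  X ↦ X
                • data:
                  X ↦ X
        • more:
          ?Unit ↦ !Unit
            &{ack,ok,stop} ↦ +{ack,ok,stop}  (&→⊕)
              • ack:
                X ↦ X
              • ok:
                end ↦ end
              • stop:
                X ↦ X
    • done:
      !Unit ↦ ?Unit
        &{ok,retry,stop} ↦ +{ok,retry,stop}  (&→⊕)
          • ok:
            +{done,data} ↦ &{done,data}  (select→offer)
              • done:
                X ↦ X
              • data:
                X ↦ X
          • retry:
            ?Bool ↦ !Bool
              end ↦ end
          • stop:
            !Unit ↦ ?Unit
              X ↦ X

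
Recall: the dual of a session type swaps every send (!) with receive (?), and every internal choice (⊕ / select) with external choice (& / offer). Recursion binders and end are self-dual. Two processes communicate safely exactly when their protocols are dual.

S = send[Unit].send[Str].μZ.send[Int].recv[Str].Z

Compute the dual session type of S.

recv[Unit].recv[Str].μZ.recv[Int].send[Str].Z

send[Unit] = recv[Unit]
  send[Str] = recv[Str]
    μZ = μZ  (μ self-dual)
      send[Int] = recv[Int]
        recv[Str] = send[Str]
          dual(Z) = Z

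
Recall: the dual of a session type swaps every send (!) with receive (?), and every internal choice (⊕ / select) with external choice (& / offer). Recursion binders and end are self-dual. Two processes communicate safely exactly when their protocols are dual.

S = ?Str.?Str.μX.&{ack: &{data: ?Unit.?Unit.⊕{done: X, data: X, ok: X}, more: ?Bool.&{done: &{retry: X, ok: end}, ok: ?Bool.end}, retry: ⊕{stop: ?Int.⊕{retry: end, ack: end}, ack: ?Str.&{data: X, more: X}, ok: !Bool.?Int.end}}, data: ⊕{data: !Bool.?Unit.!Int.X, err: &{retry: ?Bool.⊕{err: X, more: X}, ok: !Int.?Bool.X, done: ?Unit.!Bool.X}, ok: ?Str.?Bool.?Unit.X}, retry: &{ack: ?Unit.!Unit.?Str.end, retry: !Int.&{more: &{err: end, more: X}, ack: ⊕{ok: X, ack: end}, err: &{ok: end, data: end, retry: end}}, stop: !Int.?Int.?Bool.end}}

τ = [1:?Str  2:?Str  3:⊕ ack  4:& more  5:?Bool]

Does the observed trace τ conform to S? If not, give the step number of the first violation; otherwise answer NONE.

[1] ?Str  ok  now at ?Str.μX.…
[2] ?Str  ok  now at μX.…
[3] got ⊕ ack, protocol expects & ack or & data or & retry  ✗

3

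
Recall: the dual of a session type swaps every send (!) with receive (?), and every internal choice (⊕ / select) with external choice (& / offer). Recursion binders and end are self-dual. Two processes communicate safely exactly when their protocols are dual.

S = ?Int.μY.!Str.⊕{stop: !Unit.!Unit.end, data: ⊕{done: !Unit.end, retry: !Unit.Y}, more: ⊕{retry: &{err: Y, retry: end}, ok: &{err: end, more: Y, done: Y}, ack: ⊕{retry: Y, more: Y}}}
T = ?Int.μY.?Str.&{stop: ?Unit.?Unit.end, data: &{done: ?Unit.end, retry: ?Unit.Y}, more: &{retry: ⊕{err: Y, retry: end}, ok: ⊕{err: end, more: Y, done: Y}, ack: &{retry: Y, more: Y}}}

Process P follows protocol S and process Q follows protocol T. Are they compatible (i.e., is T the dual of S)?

?Int | ?Int  ✗ same direction on both sides — not dual

NO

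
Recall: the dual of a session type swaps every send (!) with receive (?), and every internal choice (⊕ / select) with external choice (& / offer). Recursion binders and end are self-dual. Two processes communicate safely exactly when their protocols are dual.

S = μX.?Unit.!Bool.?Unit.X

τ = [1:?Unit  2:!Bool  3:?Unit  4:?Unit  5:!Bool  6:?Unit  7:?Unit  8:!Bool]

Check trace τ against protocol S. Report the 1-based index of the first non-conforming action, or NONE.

step 1: ?Unit  ✓  state: !Bool.?Unit.μX.…
step 2: !Bool  ✓  state: ?Unit.μX.…
step 3: ?Unit  ✓  state: μX.…
step 4: ?Unit  ✓  state: !Bool.?Unit.μX.…
step 5: !Bool  ✓  state: ?Unit.μX.…
step 6: ?Unit  ✓  state: μX.…
step 7: ?Unit  ✓  state: !Bool.?Unit.μX.…
step 8: !Bool  ✓  state: ?Unit.μX.…
τ conforms to S (length 8)

NONE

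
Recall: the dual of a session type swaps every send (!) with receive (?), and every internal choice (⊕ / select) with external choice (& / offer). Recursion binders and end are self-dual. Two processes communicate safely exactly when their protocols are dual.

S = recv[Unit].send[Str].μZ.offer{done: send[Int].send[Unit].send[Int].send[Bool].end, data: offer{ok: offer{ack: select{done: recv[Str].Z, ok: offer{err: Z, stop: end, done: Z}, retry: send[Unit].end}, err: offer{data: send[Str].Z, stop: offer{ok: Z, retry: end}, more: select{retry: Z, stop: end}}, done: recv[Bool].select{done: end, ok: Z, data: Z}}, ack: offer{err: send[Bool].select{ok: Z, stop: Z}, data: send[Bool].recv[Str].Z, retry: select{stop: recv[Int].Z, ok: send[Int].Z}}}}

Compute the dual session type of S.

send[Unit].recv[Str].μZ.select{done: recv[Int].recv[Unit].recv[Int].recv[Bool].end, data: select{ok: select{ack: offer{done: send[Str].Z, ok: select{err: Z, stop: end, done: Z}, retry: recv[Unit].end}, err: select{data: recv[Str].Z, stop: select{ok: Z, retry: end}, more: offer{retry: Z, stop: end}}, done: send[Bool].offer{done: end, ok: Z, data: Z}}, ack: select{err: recv[Bool].offer{ok: Z, stop: Z}, data: recv[Bool].send[Str].Z, retry: offer{stop: send[Int].Z, ok: recv[Int].Z}}}}

recv[Unit] = send[Unit]
  send[Str] = recv[Str]
    μZ = μZ  (binder kept)
      offer{done,data} = select{done,data}  (&→⊕)
        • done:
          send[Int] = recv[Int]
            send[Unit] = recv[Unit]
              send[Int] = recv[Int]
                send[Bool] = recv[Bool]
                  dual(end) = end
        • data:
          offer{ok,ack} = select{ok,ack}  (&→⊕)
            • ok:
              offer{ack,err,done} = select{ack,err,done}  (&→⊕)
                • ack:
                  select{done,ok,retry} = offer{done,ok,retry}  (internal→external)
                    • done:
                      recv[Str] = send[Str]
                        dual(Z) = Z
                    • ok:
                      offer{err,stop,done} = select{err,stop,done}  (&→⊕)
                        • err:
                          dual(Z) = Z
                        • stop:
                          dual(end) = end
                        • done:
                          dual(Z) = Z
                    • retry:
                      send[Unit] = recv[Unit]
                        dual(end) = end
                • err:
                  offer{data,stop,more} = select{data,stop,more}  (&→⊕)
                    • data:
                      send[Str] = recv[Str]
                        dual(Z) = Z
                    • stop:
                      offer{ok,retry} = select{ok,retry}  (&→⊕)
                        • ok:
                          dual(Z) = Z
                        • retry:
                          dual(end) = end
                    • more:
                      select{retry,stop} = offer{retry,stop}  (internal→external)
                        • retry:
                          dual(Z) = Z
                        • stop:
                          dual(end) = end
                • done:
                  recv[Bool] = send[Bool]
                    select{done,ok,data} = offer{done,ok,data}  (internal→external)
                      • done:
                        dual(end) = end
                      • ok:
                        dual(Z) = Z
                      • data:
                        dual(Z) = Z
            • ack:
              offer{err,data,retry} = select{err,data,retry}  (&→⊕)
                • err:
                  send[Bool] = recv[Bool]
                    select{ok,stop} = offer{ok,stop}  (internal→external)
                      • ok:
                        dual(Z) = Z
                      • stop:
                        dual(Z) = Z
                • data:
                  send[Bool] = recv[Bool]
                    recv[Str] = send[Str]
                      dual(Z) = Z
                • retry:
                  select{stop,ok} = offer{stop,ok}  (internal→external)
                    • stop:
                      recv[Int] = send[Int]
                        dual(Z) = Z
                    • ok:
                      send[Int] = recv[Int]
                        dual(Z) = Z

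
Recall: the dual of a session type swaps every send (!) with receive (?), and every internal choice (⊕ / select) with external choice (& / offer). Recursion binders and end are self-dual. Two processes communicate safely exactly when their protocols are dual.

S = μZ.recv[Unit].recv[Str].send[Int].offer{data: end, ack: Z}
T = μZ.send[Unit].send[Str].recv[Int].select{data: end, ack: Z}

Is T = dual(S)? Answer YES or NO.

YES

μZ ‖ μZ  ✓ (rec unchanged)
  recv[Unit] ‖ send[Unit]  ✓
    recv[Str] ‖ send[Str]  ✓
      send[Int] ‖ recv[Int]  ✓
        offer{data,ack} ‖ select{data,ack}  ✓ label sets agree
          [data]
            end ‖ end  ✓
          [ack]
            Z ‖ Z  ✓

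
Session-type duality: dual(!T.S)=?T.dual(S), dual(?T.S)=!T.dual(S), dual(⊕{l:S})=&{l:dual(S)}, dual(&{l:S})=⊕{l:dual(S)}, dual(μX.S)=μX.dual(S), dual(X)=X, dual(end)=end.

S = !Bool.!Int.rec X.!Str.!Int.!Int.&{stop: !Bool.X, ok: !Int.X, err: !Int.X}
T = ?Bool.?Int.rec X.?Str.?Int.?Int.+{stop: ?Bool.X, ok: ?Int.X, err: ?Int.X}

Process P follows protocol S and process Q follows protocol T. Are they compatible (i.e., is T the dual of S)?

!Bool vs ?Bool  ✓
  !Int vs ?Int  ✓
    rec X vs rec X  ✓ (rec unchanged)
      !Str vs ?Str  ✓
        !Int vs ?Int  ✓
          !Int vs ?Int  ✓
            &{stop,ok,err} vs +{stop,ok,err}  ✓ same labels
              [stop]
                !Bool vs ?Bool  ✓
                  X vs X  ✓
              [ok]
                !Int vs ?Int  ✓
                  X vs X  ✓
              [err]
                !Int vs ?Int  ✓
                  X vs X  ✓

YES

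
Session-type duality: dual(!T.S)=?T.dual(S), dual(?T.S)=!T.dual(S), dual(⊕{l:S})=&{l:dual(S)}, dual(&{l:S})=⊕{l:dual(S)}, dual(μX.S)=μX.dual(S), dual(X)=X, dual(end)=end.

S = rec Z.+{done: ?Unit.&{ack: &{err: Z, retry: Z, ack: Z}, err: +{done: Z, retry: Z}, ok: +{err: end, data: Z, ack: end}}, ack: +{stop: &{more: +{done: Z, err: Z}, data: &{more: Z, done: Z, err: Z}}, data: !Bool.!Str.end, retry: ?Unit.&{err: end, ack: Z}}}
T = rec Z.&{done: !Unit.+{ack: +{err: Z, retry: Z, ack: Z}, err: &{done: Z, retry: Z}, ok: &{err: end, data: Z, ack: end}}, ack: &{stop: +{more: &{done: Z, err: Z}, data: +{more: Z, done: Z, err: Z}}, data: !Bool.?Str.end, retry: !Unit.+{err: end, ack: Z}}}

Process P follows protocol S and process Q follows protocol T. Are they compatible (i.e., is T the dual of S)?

NO

rec Z | rec Z  ok (binder kept)
  +{done,ack} | &{done,ack}  ok labels match
    • done:
      ?Unit | !Unit  ok
        &{ack,err,ok} | +{ack,err,ok}  ok labels match
          • ack:
            &{err,retry,ack} | +{err,retry,ack}  ok labels match
              • err:
                Z | Z  ok
              • retry:
                Z | Z  ok
              • ack:
                Z | Z  ok
          • err:
            +{done,retry} | &{done,retry}  ok labels match
              • done:
                Z | Z  ok
              • retry:
                Z | Z  ok
          • ok:
            +{err,data,ack} | &{err,data,ack}  ok labels match
              • err:
                end | end  ok
              • data:
                Z | Z  ok
              • ack:
                end | end  ok
    • ack:
      +{stop,data,retry} | &{stop,data,retry}  ok labels match
        • stop:
          &{more,data} | +{more,data}  ok labels match
            • more:
              +{done,err} | &{done,err}  ok labels match
                • done:
                  Z | Z  ok
                • err:
                  Z | Z  ok
            • data:
              &{more,done,err} | +{more,done,err}  ok labels match
                • more:
                  Z | Z  ok
                • done:
                  Z | Z  ok
                • err:
                  Z | Z  ok
        • data:
          !Bool | !Bool  ✗ same direction on both sides — not dual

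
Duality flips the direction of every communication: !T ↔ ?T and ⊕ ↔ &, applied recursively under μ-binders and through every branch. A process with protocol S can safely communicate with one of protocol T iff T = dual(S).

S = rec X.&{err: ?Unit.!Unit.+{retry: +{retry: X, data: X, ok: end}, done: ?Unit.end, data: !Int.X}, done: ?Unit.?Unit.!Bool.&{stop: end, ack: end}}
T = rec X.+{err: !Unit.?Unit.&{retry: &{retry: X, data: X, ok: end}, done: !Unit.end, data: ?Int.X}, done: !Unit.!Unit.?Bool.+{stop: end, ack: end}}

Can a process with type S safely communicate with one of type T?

rec X vs rec X  match (μ self-dual)
  &{err,done} vs +{err,done}  match label sets agree
    • err:
      ?Unit vs !Unit  match
        !Unit vs ?Unit  match
          +{retry,done,data} vs &{retry,done,data}  match label sets agree
            • retry:
              +{retry,data,ok} vs &{retry,data,ok}  match label sets agree
                • retry:
                  X vs X  match
                • data:
                  X vs X  match
                • ok:
                  end vs end  match
            • done:
              ?Unit vs !Unit  match
                end vs end  match
            • data:
              !Int vs ?Int  match
                X vs X  match
    • done:
      ?Unit vs !Unit  match
        ?Unit vs !Unit  match
          !Bool vs ?Bool  match
            &{stop,ack} vs +{stop,ack}  match label sets agree
              • stop:
                end vs end  match
              • ack:
                end vs end  match

YES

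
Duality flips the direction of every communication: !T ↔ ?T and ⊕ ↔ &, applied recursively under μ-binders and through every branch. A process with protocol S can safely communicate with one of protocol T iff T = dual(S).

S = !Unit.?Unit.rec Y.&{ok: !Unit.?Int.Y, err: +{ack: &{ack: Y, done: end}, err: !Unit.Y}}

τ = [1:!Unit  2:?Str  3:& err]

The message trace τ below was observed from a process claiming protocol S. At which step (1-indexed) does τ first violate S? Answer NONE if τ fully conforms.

@1 !Unit  ok  residual = ?Unit.rec Y.…
@2 got ?Str, protocol expects ?Unit  ✗

2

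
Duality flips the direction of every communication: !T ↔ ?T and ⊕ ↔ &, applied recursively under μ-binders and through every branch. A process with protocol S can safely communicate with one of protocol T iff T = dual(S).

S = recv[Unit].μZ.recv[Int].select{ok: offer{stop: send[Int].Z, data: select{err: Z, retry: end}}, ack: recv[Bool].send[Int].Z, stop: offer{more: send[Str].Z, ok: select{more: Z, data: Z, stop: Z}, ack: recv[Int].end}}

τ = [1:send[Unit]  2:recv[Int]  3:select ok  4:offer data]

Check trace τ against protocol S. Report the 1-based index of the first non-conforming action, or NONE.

@1 got send[Unit], protocol expects recv[Unit]  ✗

1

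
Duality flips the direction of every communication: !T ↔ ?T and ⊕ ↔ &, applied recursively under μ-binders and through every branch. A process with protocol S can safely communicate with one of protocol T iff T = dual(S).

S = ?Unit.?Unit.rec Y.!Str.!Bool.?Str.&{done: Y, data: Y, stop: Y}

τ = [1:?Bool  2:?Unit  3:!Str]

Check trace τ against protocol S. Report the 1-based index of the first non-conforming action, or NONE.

1

step 1: got ?Bool, protocol expects ?Unit  ✗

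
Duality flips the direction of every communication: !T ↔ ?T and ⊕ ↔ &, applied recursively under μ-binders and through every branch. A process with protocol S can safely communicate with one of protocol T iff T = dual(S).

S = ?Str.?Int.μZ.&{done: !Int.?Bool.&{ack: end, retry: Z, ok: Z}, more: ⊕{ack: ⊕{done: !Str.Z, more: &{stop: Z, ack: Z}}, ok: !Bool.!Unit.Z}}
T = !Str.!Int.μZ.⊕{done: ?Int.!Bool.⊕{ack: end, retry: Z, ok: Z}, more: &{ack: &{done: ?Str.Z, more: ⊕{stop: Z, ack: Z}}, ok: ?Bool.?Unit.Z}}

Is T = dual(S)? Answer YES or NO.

YES

?Str vs !Str  match
  ?Int vs !Int  match
    μZ vs μZ  match (binder kept)
      &{done,more} vs ⊕{done,more}  match label sets agree
        case done:
          !Int vs ?Int  match
            ?Bool vs !Bool  match
              &{ack,retry,ok} vs ⊕{ack,retry,ok}  match label sets agree
                case ack:
                  end vs end  match
                case retry:
                  Z vs Z  match
                case ok:
                  Z vs Z  match
        case more:
          ⊕{ack,ok} vs &{ack,ok}  match label sets agree
            case ack:
              ⊕{done,more} vs &{done,more}  match label sets agree
                case done:
                  !Str vs ?Str  match
                    Z vs Z  match
                case more:
                  &{stop,ack} vs ⊕{stop,ack}  match label sets agree
                    case stop:
                      Z vs Z  match
                    case ack:
                      Z vs Z  match
            case ok:
              !Bool vs ?Bool  match
                !Unit vs ?Unit  match
                  Z vs Z  match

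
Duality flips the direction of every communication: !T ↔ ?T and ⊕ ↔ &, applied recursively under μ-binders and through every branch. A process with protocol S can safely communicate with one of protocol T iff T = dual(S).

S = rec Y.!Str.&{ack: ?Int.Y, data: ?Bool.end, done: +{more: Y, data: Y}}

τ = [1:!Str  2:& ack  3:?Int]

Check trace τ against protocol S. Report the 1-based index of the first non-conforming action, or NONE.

[1] !Str  ✓  cont: &{ack: ?Int.rec Y.…, data: ?Bool.end, done: +{more: rec Y.…, data: rec Y.…}}
[2] & ack  ✓  cont: ?Int.rec Y.…
[3] ?Int  ✓  cont: rec Y.…
τ conforms to S (length 3)

NONE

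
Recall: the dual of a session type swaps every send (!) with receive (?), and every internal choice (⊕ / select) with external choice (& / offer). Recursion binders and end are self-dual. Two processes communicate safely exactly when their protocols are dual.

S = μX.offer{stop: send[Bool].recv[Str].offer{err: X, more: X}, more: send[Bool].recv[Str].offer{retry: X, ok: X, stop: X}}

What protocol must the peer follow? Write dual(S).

μX.select{stop: recv[Bool].send[Str].select{err: X, more: X}, more: recv[Bool].send[Str].select{retry: X, ok: X, stop: X}}

μX = μX  (binder kept)
  offer{stop,more} = select{stop,more}  (&→⊕)
    • stop:
      send[Bool] = recv[Bool]
        recv[Str] = send[Str]
          offer{err,more} = select{err,more}  (&→⊕)
            • err:
              dual(X) = X
            • more:
              dual(X) = X
    • more:
      send[Bool] = recv[Bool]
        recv[Str] = send[Str]
          offer{retry,ok,stop} = select{retry,ok,stop}  (&→⊕)
            • retry:
              dual(X) = X
            • ok:
              dual(X) = X
            • stop:
              dual(X) = X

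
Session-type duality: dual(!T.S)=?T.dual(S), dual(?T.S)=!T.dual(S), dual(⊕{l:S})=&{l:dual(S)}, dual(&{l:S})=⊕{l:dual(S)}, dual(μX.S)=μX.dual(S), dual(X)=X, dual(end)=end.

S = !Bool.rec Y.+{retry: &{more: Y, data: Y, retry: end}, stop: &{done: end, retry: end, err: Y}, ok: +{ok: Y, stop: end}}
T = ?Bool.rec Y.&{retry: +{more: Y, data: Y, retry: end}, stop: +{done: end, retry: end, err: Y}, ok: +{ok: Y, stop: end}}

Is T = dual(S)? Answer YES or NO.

NO

!Bool | ?Bool  ok
  rec Y | rec Y  ok (binder kept)
    +{retry,stop,ok} | &{retry,stop,ok}  ok label sets agree
      [retry]
        &{more,data,retry} | +{more,data,retry}  ok label sets agree
          [more]
            Y | Y  ok
          [data]
            Y | Y  ok
          [retry]
            end | end  ok
      [stop]
        &{done,retry,err} | +{done,retry,err}  ok label sets agree
          [done]
            end | end  ok
          [retry]
            end | end  ok
          [err]
            Y | Y  ok
      [ok]
        +{ok,stop} | +{ok,stop}  ✗ choice polarity not flipped — not dual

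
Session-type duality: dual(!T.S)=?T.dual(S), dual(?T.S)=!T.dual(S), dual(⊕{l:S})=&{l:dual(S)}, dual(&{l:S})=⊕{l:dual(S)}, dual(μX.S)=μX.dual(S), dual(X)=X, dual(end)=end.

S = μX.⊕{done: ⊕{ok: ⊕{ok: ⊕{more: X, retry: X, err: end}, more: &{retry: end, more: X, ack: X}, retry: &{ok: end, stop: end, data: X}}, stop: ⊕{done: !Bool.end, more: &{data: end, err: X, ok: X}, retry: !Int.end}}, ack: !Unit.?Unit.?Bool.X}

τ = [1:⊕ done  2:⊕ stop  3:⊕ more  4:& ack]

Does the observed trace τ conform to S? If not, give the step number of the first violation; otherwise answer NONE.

4

@1 ⊕ done  match  residual = ⊕{ok: ⊕{ok: ⊕{more: μX.…, retry: μX.…, err: end}, more: &{retry: end, more: μX.…, ack: μX.…}, retry: &{ok: end, stop: end, data: μX.…}}, stop: ⊕{done: !Bool.end, more: &{data: end, err: μX.…, ok: μX.…}, retry: !Int.end}}
@2 ⊕ stop  match  residual = ⊕{done: !Bool.end, more: &{data: end, err: μX.…, ok: μX.…}, retry: !Int.end}
@3 ⊕ more  match  residual = &{data: end, err: μX.…, ok: μX.…}
@4 got & ack, protocol expects & data or & err or & ok  ✗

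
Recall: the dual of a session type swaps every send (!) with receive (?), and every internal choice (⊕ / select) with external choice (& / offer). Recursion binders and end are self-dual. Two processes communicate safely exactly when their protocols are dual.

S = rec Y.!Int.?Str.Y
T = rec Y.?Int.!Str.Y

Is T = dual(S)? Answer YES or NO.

rec Y ‖ rec Y  match (binder kept)
  !Int ‖ ?Int  match
    ?Str ‖ !Str  match
      Y ‖ Y  match

YES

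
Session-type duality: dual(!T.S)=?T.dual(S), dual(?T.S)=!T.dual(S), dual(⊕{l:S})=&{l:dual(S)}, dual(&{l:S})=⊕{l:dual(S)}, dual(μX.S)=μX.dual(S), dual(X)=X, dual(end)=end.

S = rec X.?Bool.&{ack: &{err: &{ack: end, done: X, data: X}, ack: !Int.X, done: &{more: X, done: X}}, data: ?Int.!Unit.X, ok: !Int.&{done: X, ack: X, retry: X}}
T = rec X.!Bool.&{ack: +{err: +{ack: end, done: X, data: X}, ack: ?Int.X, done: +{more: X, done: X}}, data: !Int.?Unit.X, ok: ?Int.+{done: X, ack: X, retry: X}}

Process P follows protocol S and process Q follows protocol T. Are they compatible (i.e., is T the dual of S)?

NO

rec X | rec X  match (rec unchanged)
  ?Bool | !Bool  match
    &{ack,data,ok} | &{ack,data,ok}  ✗ choice polarity not flipped — not dual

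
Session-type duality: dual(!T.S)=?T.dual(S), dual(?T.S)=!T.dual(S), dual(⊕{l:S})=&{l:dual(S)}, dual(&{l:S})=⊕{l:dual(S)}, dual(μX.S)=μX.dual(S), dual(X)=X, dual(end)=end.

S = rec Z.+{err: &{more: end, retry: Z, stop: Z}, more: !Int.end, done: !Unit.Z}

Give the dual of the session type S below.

rec Z = rec Z  (μ self-dual)
  +{err,more,done} = &{err,more,done}  (internal→external)
    • err:
      &{more,retry,stop} = +{more,retry,stop}  (offer→select)
        • more:
          end ↦ end
        • retry:
          Z ↦ Z
        • stop:
          Z ↦ Z
    • more:
      !Int = ?Int
        end ↦ end
    • done:
      !Unit = ?Unit
        Z ↦ Z

rec Z.&{err: +{more: end, retry: Z, stop: Z}, more: ?Int.end, done: ?Unit.Z}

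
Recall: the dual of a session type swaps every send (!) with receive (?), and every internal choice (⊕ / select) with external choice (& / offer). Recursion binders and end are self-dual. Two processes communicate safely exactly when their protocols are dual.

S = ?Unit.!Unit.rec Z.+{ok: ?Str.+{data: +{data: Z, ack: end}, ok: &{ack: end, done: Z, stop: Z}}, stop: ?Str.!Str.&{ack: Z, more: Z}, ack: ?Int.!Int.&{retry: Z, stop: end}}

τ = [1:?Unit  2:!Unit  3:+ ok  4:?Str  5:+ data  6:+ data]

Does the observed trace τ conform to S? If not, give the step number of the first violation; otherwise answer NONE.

NONE

[1] ?Unit  ✓  residual = !Unit.rec Z.…
[2] !Unit  ✓  residual = rec Z.…
[3] + ok  ✓  residual = ?Str.+{data: +{data: rec Z.…, ack: end}, ok: &{ack: end, done: rec Z.…, stop: rec Z.…}}
[4] ?Str  ✓  residual = +{data: +{data: rec Z.…, ack: end}, ok: &{ack: end, done: rec Z.…, stop: rec Z.…}}
[5] + data  ✓  residual = +{data: rec Z.…, ack: end}
[6] + data  ✓  residual = rec Z.…
all 6 steps conform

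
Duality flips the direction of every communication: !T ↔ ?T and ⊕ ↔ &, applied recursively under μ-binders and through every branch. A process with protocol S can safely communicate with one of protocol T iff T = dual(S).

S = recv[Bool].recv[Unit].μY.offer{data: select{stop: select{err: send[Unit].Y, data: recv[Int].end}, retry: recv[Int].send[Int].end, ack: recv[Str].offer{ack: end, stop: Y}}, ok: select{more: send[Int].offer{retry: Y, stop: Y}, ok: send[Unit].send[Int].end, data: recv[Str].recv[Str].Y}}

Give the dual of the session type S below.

recv[Bool] → send[Bool]
  recv[Unit] → send[Unit]
    μY → μY  (rec unchanged)
      offer{data,ok} → select{data,ok}  (&→⊕)
        • data:
          select{stop,retry,ack} → offer{stop,retry,ack}  (select→offer)
            • stop:
              select{err,data} → offer{err,data}  (select→offer)
                • err:
                  send[Unit] → recv[Unit]
                    dual(Y) = Y
                • data:
                  recv[Int] → send[Int]
                    dual(end) = end
            • retry:
              recv[Int] → send[Int]
                send[Int] → recv[Int]
                  dual(end) = end
            • ack:
              recv[Str] → send[Str]
                offer{ack,stop} → select{ack,stop}  (&→⊕)
                  • ack:
                    dual(end) = end
                  • stop:
                    dual(Y) = Y
        • ok:
          select{more,ok,data} → offer{more,ok,data}  (select→offer)
            • more:
              send[Int] → recv[Int]
                offer{retry,stop} → select{retry,stop}  (&→⊕)
                  • retry:
                    dual(Y) = Y
                  • stop:
                    dual(Y) = Y
            • ok:
              send[Unit] → recv[Unit]
                send[Int] → recv[Int]
                  dual(end) = end
            • data:
              recv[Str] → send[Str]
                recv[Str] → send[Str]
                  dual(Y) = Y

send[Bool].send[Unit].μY.select{data: offer{stop: offer{err: recv[Unit].Y, data: send[Int].end}, retry: send[Int].recv[Int].end, ack: send[Str].select{ack: end, stop: Y}}, ok: offer{more: recv[Int].select{retry: Y, stop: Y}, ok: recv[Unit].recv[Int].end, data: send[Str].send[Str].Y}}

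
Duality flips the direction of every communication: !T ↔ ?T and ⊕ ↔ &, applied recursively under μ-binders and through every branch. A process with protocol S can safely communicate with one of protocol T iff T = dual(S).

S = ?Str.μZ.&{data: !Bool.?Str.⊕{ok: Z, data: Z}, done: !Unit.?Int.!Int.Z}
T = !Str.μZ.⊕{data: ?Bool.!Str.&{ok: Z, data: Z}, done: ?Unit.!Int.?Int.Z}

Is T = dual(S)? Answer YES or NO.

?Str | !Str  ok
  μZ | μZ  ok (binder kept)
    &{data,done} | ⊕{data,done}  ok labels match
      [data]
        !Bool | ?Bool  ok
          ?Str | !Str  ok
            ⊕{ok,data} | &{ok,data}  ok labels match
              [ok]
                Z | Z  ok
              [data]
                Z | Z  ok
      [done]
        !Unit | ?Unit  ok
          ?Int | !Int  ok
            !Int | ?Int  ok
              Z | Z  ok

YES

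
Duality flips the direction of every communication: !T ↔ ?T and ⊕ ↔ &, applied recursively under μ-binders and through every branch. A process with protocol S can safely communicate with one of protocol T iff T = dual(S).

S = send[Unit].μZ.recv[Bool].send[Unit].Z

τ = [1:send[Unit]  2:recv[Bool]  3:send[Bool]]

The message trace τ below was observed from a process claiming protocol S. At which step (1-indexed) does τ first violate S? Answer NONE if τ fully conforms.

[1] send[Unit]  ok  now at μZ.…
[2] recv[Bool]  ok  now at send[Unit].μZ.…
[3] got send[Bool], protocol expects send[Unit]  ✗

3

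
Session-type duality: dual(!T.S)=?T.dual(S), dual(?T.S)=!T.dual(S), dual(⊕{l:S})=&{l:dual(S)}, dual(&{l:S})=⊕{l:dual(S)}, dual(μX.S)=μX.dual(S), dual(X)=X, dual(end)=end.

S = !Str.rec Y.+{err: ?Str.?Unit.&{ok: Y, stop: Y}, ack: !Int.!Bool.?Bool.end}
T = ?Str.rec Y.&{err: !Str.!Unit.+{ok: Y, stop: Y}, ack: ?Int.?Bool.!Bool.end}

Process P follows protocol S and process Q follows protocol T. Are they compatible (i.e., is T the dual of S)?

YES

!Str vs ?Str  ✓
  rec Y vs rec Y  ✓ (μ self-dual)
    +{err,ack} vs &{err,ack}  ✓ label sets agree
      [err]
        ?Str vs !Str  ✓
          ?Unit vs !Unit  ✓
            &{ok,stop} vs +{ok,stop}  ✓ label sets agree
              [ok]
                Y vs Y  ✓
              [stop]
                Y vs Y  ✓
      [ack]
        !Int vs ?Int  ✓
          !Bool vs ?Bool  ✓
            ?Bool vs !Bool  ✓
              end vs end  ✓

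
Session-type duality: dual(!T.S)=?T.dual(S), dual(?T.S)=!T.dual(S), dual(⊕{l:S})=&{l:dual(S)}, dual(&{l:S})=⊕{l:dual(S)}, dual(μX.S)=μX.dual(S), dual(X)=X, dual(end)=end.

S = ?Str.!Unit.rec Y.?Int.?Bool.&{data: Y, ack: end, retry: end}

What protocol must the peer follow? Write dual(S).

?Str ↦ !Str
  !Unit ↦ ?Unit
    rec Y ↦ rec Y  (binder kept)
      ?Int ↦ !Int
        ?Bool ↦ !Bool
          &{data,ack,retry} ↦ +{data,ack,retry}  (external→internal)
            [data]
              Y self-dual
            [ack]
              end self-dual
            [retry]
              end self-dual

!Str.?Unit.rec Y.!Int.!Bool.+{data: Y, ack: end, retry: end}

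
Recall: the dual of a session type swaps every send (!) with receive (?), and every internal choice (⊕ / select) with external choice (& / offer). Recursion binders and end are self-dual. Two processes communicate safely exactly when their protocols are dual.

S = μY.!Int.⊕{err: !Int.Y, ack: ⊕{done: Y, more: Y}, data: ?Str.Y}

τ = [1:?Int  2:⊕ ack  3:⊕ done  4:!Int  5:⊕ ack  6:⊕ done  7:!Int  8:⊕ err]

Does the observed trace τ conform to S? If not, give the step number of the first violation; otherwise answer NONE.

1

@1 got ?Int, protocol expects !Int  ✗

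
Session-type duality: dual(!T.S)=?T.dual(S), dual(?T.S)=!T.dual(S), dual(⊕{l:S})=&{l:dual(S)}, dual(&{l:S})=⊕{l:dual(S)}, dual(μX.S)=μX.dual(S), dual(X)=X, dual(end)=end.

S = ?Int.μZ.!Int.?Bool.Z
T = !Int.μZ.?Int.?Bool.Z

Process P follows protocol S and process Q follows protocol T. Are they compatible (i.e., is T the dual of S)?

NO

?Int vs !Int  ok
  μZ vs μZ  ok (rec unchanged)
    !Int vs ?Int  ok
      ?Bool vs ?Bool  ✗ same direction on both sides — not dual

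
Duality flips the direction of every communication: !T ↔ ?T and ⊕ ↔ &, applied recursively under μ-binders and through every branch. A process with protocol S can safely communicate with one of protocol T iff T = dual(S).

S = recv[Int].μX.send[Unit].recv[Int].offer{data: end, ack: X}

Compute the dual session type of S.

send[Int].μX.recv[Unit].send[Int].select{data: end, ack: X}

recv[Int] ↦ send[Int]
  μX ↦ μX  (rec unchanged)
    send[Unit] ↦ recv[Unit]
      recv[Int] ↦ send[Int]
        offer{data,ack} ↦ select{data,ack}  (offer→select)
          [data]
            end ↦ end
          [ack]
            X ↦ X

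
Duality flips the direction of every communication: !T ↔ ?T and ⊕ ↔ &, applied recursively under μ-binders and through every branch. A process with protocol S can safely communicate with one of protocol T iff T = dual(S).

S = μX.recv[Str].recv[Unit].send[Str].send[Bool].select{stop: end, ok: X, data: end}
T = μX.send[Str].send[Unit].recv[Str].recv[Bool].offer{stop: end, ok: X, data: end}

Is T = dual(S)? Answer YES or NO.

μX ‖ μX  match (binder kept)
  recv[Str] ‖ send[Str]  match
    recv[Unit] ‖ send[Unit]  match
      send[Str] ‖ recv[Str]  match
        send[Bool] ‖ recv[Bool]  match
          select{stop,ok,data} ‖ offer{stop,ok,data}  match label sets agree
            [stop]
              end ‖ end  match
            [ok]
              X ‖ X  match
            [data]
              end ‖ end  match

YES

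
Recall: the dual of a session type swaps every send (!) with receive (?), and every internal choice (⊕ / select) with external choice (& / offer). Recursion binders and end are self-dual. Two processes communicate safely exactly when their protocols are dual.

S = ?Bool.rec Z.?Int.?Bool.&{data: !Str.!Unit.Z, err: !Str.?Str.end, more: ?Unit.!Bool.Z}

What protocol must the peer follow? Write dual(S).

!Bool.rec Z.!Int.!Bool.+{data: ?Str.?Unit.Z, err: ?Str.!Str.end, more: !Unit.?Bool.Z}

?Bool = !Bool
  rec Z = rec Z  (rec unchanged)
    ?Int = !Int
      ?Bool = !Bool
        &{data,err,more} = +{data,err,more}  (offer→select)
          [data]
            !Str = ?Str
              !Unit = ?Unit
                Z ↦ Z
          [err]
            !Str = ?Str
              ?Str = !Str
                end ↦ end
          [more]
            ?Unit = !Unit
              !Bool = ?Bool
                Z ↦ Z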